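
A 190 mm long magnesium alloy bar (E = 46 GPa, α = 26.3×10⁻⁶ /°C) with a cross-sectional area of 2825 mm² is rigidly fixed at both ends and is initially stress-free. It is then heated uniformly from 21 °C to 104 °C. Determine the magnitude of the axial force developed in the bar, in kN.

With zero net strain, σ = E·αΔT = 46 GPa × 26.3×10⁻⁶ × 83 = 100.4 MPa.
Axial force P = σA = 100.4 × 2825 = 283700 N = 283.7 kN, compressive.

P ≈ 284 kN (compressive)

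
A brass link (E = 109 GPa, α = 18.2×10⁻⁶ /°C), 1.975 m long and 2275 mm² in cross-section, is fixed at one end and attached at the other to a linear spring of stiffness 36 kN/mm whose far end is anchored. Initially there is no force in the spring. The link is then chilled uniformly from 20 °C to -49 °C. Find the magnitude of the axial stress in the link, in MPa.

Free thermal contraction: δ_free = αΔT L = 18.2×10⁻⁶ × 69 × 1975 = 2.48 mm.
Let P be the tensile force in the spring. The link extends elastically by PL/(AE) and the spring stretches by P/k; together these equal δ_free.
P [ L/(AE) + 1/k ] = δ_free → P [ 1975/(2275×109×10³) + 1/(36×10³) ] = 2.48.
P = 2.48 / 3.574×10⁻⁵ = 69390 N.
σ = P/A = 69390/2275 = 30.5 MPa.

σ ≈ 30.5 MPa (tensile)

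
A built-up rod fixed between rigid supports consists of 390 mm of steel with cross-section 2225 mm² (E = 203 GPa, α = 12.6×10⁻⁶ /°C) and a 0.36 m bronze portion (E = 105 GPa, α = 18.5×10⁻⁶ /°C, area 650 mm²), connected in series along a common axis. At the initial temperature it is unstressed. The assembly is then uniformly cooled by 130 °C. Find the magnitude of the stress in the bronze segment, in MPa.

σ ≈ 377 MPa (tensile)

With the walls removed the bar would change length by δ_free = Σ αᵢΔT Lᵢ = 12.6×10⁻⁶×130×390 + 18.5×10⁻⁶×130×360 = 1.505 mm.
The rigid supports impose zero overall length change; the single axial force P common to all segments must satisfy P Σ Lᵢ/(AᵢEᵢ) = δ_free.
The series flexibility is Σ Lᵢ/(AᵢEᵢ) = 390/(2225×203×10³) + 360/(650×105×10³) = 6.138×10⁻⁶ mm/N.
Hence P = δ_free / Σ(L/AE) = 1.505/6.138×10⁻⁶ = 245.1 kN (tensile).
σ_{bronze} = P / A = 245100 / 650 = 377.1 MPa.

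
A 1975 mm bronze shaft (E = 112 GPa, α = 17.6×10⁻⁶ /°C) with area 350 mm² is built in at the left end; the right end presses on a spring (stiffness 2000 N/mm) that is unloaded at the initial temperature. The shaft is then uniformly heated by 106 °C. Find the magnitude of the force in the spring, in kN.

P ≈ 6.69 kN

If the spring were absent the shaft would lengthen by αΔT L = 17.6×10⁻⁶ × 106 × 1975 = 3.685 mm.
With a force P in the spring, the elastic change of the shaft is PL/(AE) and that of the spring is P/k; compatibility requires their sum to equal δ_free.
So P = δ_free / [L/(AE) + 1/k] = 3.685 / [ 1975/(350×112×10³) + 1/(2000) ].
P = 3.685 / 0.0005504 = 6695 N.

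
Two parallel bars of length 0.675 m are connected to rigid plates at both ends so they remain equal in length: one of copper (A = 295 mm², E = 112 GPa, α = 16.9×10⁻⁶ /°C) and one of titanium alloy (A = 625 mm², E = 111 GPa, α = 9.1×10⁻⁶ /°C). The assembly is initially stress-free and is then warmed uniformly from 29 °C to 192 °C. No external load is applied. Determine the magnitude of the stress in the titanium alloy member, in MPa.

The copper has the larger α, so on heating it would change length more than the titanium alloy if both were free. The rigid plates force a common final length, so the copper is put into compression and the titanium alloy into tension, with equal and opposite forces P (no external load).
Compatibility of the two members (thermal + elastic change equal): (α₁ − α₂)ΔT = P·[1/(A₁E₁) + 1/(A₂E₂)].
|α₁ − α₂|·ΔT = 7.8×10⁻⁶ × 163 = 0.001271.
1/(A₁E₁) + 1/(A₂E₂) = 1/(295×112×10³) + 1/(625×111×10³) = 4.468×10⁻⁸ N⁻¹.
So P = 0.001271 / 4.468×10⁻⁸ = 28.46 kN.
σ_{titanium alloy} = P/A₂ = 28460/625 = 45.53 MPa, tensile.

σ ≈ 45.5 MPa (tensile)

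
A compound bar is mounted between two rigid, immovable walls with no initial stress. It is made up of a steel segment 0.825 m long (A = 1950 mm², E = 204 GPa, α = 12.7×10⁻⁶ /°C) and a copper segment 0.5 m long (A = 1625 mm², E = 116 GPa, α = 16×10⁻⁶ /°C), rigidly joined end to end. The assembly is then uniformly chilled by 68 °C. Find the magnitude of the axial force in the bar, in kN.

If the supports were absent, the total length change would be Σ αᵢΔT Lᵢ = 12.7×10⁻⁶×68×825 + 16×10⁻⁶×68×500 = 1.256 mm.
The walls prevent any net length change, so an axial force P (same in every segment) develops. Compatibility: P · Σ Lᵢ/(AᵢEᵢ) = δ_free.
The series flexibility is Σ Lᵢ/(AᵢEᵢ) = 825/(1950×204×10³) + 500/(1625×116×10³) = 4.726×10⁻⁶ mm/N.
Hence P = δ_free / Σ(L/AE) = 1.256/4.726×10⁻⁶ = 265.8 kN (tensile).

P ≈ 266 kN (tensile)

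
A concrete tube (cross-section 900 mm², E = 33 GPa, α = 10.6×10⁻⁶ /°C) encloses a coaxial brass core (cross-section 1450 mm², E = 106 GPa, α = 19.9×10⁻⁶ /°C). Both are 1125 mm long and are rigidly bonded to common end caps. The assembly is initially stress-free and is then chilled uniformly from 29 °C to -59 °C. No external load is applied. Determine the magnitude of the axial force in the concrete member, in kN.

P ≈ 20.4 kN (compressive in the concrete)

Both members must finish at the same length. With the larger α, the brass tends to over-contract; the plates restrain it, putting the brass in tension and the concrete in compression. With no external load the two internal forces are equal and opposite, magnitude P.
Compatibility of the two members (thermal + elastic change equal): (α₁ − α₂)ΔT = P·[1/(A₁E₁) + 1/(A₂E₂)].
|α₁ − α₂|·ΔT = 9.3×10⁻⁶ × 88 = 0.0008184.
1/(A₁E₁) + 1/(A₂E₂) = 1/(900×33×10³) + 1/(1450×106×10³) = 4.018×10⁻⁸ N⁻¹.
So P = 0.0008184 / 4.018×10⁻⁸ = 20.37 kN.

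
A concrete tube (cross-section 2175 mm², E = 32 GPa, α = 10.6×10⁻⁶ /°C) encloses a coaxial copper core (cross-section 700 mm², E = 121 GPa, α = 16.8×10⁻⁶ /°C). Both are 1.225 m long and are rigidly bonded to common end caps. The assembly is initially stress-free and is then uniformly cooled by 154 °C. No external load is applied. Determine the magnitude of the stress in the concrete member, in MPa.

σ ≈ 16.8 MPa (compressive)

The copper has the larger α, so on cooling it would change length more than the concrete if both were free. The rigid plates force a common final length, so the copper is put into tension and the concrete into compression, with equal and opposite forces P (no external load).
Equating the net (thermal + elastic) strains gives |α₁ − α₂|·ΔT = P·[1/(A₁E₁) + 1/(A₂E₂)].
|α₁ − α₂|·ΔT = 6.2×10⁻⁶ × 154 = 0.0009548.
1/(A₁E₁) + 1/(A₂E₂) = 1/(2175×32×10³) + 1/(700×121×10³) = 2.617×10⁻⁸ N⁻¹.
P = 0.0009548 / 2.617×10⁻⁸ = 36480 N = 36.48 kN.
σ_{concrete} = P/A₁ = 36480/2175 = 16.77 MPa, compressive.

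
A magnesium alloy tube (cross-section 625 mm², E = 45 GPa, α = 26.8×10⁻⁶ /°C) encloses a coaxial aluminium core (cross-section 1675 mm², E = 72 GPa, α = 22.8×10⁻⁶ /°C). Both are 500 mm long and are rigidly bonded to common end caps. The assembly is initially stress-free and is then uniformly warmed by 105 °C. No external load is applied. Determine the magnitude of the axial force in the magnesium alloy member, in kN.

The magnesium alloy has the larger α, so on heating it would change length more than the aluminium if both were free. The rigid plates force a common final length, so the magnesium alloy is put into compression and the aluminium into tension, with equal and opposite forces P (no external load).
Setting the final lengths equal and cancelling L: (α₁ − α₂)ΔT = P/(A₁E₁) + P/(A₂E₂).
|α₁ − α₂|·ΔT = 4×10⁻⁶ × 105 = 0.00042.
1/(A₁E₁) + 1/(A₂E₂) = 1/(625×45×10³) + 1/(1675×72×10³) = 4.385×10⁻⁸ N⁻¹.
So P = 0.00042 / 4.385×10⁻⁸ = 9.579 kN.

P ≈ 9.58 kN (compressive in the magnesium alloy)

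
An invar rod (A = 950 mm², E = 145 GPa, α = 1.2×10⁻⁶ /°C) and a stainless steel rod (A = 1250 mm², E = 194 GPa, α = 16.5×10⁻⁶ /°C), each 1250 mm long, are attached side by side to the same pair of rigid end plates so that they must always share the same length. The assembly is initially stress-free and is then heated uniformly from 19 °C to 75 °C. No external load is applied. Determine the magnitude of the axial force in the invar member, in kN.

Both members must finish at the same length. With the larger α, the stainless steel tends to over-expand; the plates restrain it, putting the stainless steel in compression and the invar in tension. With no external load the two internal forces are equal and opposite, magnitude P.
Equating the net (thermal + elastic) strains gives |α₁ − α₂|·ΔT = P·[1/(A₁E₁) + 1/(A₂E₂)].
|α₁ − α₂|·ΔT = 15.3×10⁻⁶ × 56 = 0.0008568.
1/(A₁E₁) + 1/(A₂E₂) = 1/(950×145×10³) + 1/(1250×194×10³) = 1.138×10⁻⁸ N⁻¹.
P = 0.0008568 / 1.138×10⁻⁸ = 75270 N = 75.27 kN.

P ≈ 75.3 kN (tensile in the invar)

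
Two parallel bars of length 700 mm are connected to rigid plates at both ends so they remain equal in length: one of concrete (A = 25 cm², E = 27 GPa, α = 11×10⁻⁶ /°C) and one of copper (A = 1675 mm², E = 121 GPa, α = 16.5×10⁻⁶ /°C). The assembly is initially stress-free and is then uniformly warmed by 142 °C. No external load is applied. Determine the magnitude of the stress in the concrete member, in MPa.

Equilibrium of a rigid end plate with no external load gives equal and opposite internal forces ±P in the two members. Since α_{copper} > α_{concrete}, heating drives the copper into compression and the concrete into tension.
Compatibility of the two members (thermal + elastic change equal): (α₁ − α₂)ΔT = P·[1/(A₁E₁) + 1/(A₂E₂)].
|α₁ − α₂|·ΔT = 5.5×10⁻⁶ × 142 = 0.000781.
1/(A₁E₁) + 1/(A₂E₂) = 1/(2500×27×10³) + 1/(1675×121×10³) = 1.975×10⁻⁸ N⁻¹.
P = 0.000781 / 1.975×10⁻⁸ = 39550 N = 39.55 kN.
σ_{concrete} = P/A₁ = 39550/2500 = 15.82 MPa, tensile.

σ ≈ 15.8 MPa (tensile)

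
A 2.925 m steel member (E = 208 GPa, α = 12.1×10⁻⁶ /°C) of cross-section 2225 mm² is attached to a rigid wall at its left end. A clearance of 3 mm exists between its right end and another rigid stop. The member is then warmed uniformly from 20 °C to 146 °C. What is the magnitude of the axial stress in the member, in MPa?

Free thermal elongation = αΔT L = 12.1×10⁻⁶ × 126 × 2925 = 4.459 mm.
After closing the 3 mm clearance, 4.459 − 3 = 1.459 mm of expansion remains to be suppressed by the wall.
Compatibility: PL/(AE) = 1.459 mm, so σ = P/A = E × (1.459/2925) = 103.8 MPa.

σ ≈ 104 MPa (compressive)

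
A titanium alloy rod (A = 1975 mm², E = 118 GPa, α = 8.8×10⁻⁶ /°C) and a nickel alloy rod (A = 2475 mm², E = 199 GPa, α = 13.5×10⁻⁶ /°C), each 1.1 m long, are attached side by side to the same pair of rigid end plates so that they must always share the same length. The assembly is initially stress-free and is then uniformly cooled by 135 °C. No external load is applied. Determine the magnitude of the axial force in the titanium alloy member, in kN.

The nickel alloy has the larger α, so on cooling it would change length more than the titanium alloy if both were free. The rigid plates force a common final length, so the nickel alloy is put into tension and the titanium alloy into compression, with equal and opposite forces P (no external load).
Compatibility of the two members (thermal + elastic change equal): (α₁ − α₂)ΔT = P·[1/(A₁E₁) + 1/(A₂E₂)].
|α₁ − α₂|·ΔT = 4.7×10⁻⁶ × 135 = 0.0006345.
1/(A₁E₁) + 1/(A₂E₂) = 1/(1975×118×10³) + 1/(2475×199×10³) = 6.321×10⁻⁹ N⁻¹.
So P = 0.0006345 / 6.321×10⁻⁹ = 100.4 kN.

P ≈ 100 kN (compressive in the titanium alloy)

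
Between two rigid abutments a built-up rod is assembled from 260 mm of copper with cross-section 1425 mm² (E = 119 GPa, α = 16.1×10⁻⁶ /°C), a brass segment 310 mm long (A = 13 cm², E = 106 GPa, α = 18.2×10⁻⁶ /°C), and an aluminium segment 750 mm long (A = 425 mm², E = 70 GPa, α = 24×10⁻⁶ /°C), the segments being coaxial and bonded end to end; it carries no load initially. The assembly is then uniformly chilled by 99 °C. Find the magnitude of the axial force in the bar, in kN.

P ≈ 95 kN (tensile)

With the walls removed the bar would change length by δ_free = Σ αᵢΔT Lᵢ = 16.1×10⁻⁶×99×260 + 18.2×10⁻⁶×99×310 + 24×10⁻⁶×99×750 = 2.755 mm.
The rigid supports impose zero overall length change; the single axial force P common to all segments must satisfy P Σ Lᵢ/(AᵢEᵢ) = δ_free.
Σ Lᵢ/(AᵢEᵢ) = 260/(1425×119×10³) + 310/(1300×106×10³) + 750/(425×70×10³) = 2.899×10⁻⁵ mm/N.
Hence P = δ_free / Σ(L/AE) = 2.755/2.899×10⁻⁵ = 95.02 kN (tensile).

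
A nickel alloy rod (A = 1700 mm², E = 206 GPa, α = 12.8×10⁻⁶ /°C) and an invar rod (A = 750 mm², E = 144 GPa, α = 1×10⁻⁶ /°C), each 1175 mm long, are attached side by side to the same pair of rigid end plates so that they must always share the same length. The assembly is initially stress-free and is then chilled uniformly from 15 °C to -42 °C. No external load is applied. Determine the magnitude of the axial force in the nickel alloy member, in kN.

Equilibrium of a rigid end plate with no external load gives equal and opposite internal forces ±P in the two members. Since α_{nickel alloy} > α_{invar}, cooling drives the nickel alloy into tension and the invar into compression.
Equating the net (thermal + elastic) strains gives |α₁ − α₂|·ΔT = P·[1/(A₁E₁) + 1/(A₂E₂)].
|α₁ − α₂|·ΔT = 11.8×10⁻⁶ × 57 = 0.0006726.
1/(A₁E₁) + 1/(A₂E₂) = 1/(1700×206×10³) + 1/(750×144×10³) = 1.211×10⁻⁸ N⁻¹.
So P = 0.0006726 / 1.211×10⁻⁸ = 55.52 kN.

P ≈ 55.5 kN (tensile in the nickel alloy)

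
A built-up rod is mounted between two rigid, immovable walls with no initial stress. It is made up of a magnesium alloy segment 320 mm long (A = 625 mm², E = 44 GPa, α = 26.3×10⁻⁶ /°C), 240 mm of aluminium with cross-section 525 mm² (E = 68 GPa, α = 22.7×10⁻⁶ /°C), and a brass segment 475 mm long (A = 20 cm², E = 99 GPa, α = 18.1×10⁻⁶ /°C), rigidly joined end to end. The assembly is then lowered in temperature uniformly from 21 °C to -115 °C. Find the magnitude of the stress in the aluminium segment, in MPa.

σ ≈ 280 MPa (tensile)

If the supports were absent, the total length change would be Σ αᵢΔT Lᵢ = 26.3×10⁻⁶×136×320 + 22.7×10⁻⁶×136×240 + 18.1×10⁻⁶×136×475 = 3.055 mm.
Since the ends are fixed, an axial force P builds up, equal in every segment, with P · Σ Lᵢ/(AᵢEᵢ) = δ_free.
Σ Lᵢ/(AᵢEᵢ) = 320/(625×44×10³) + 240/(525×68×10³) + 475/(2000×99×10³) = 2.076×10⁻⁵ mm/N.
So P = 3.055 / 2.076×10⁻⁵ = 147.2 kN, tensile.
σ_{aluminium} = P / A = 147200 / 525 = 280.3 MPa.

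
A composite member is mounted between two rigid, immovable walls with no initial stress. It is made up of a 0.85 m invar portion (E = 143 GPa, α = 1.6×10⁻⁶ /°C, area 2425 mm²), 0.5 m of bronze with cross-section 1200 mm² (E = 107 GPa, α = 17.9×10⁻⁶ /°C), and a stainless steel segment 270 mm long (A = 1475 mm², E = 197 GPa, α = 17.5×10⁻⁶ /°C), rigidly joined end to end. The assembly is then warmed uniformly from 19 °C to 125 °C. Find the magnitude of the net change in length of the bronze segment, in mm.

|ΔL| ≈ 0.0956 mm

If the supports were absent, the total length change would be Σ αᵢΔT Lᵢ = 1.6×10⁻⁶×106×850 + 17.9×10⁻⁶×106×500 + 17.5×10⁻⁶×106×270 = 1.594 mm.
Since the ends are fixed, an axial force P builds up, equal in every segment, with P · Σ Lᵢ/(AᵢEᵢ) = δ_free.
The series flexibility is Σ Lᵢ/(AᵢEᵢ) = 850/(2425×143×10³) + 500/(1200×107×10³) + 270/(1475×197×10³) = 7.274×10⁻⁶ mm/N.
P = 1.594 / 7.274×10⁻⁶ = 219100 N = 219.1 kN, compressive.
For the bronze segment, free thermal change = 17.9×10⁻⁶×106×500 = 0.9487 mm and elastic change from P = 219100×500/(1200×107×10³) = 0.8531 mm; these oppose, so the net change is 0.0956 mm (segment lengthens).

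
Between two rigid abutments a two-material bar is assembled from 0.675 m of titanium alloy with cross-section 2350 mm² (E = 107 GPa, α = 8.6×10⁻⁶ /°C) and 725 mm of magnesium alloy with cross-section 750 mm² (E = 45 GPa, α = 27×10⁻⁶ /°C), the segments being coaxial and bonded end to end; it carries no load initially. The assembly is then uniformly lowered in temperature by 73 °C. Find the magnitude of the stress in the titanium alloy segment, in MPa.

If the supports were absent, the total length change would be Σ αᵢΔT Lᵢ = 8.6×10⁻⁶×73×675 + 27×10⁻⁶×73×725 = 1.853 mm.
Since the ends are fixed, an axial force P builds up, equal in every segment, with P · Σ Lᵢ/(AᵢEᵢ) = δ_free.
The series flexibility is Σ Lᵢ/(AᵢEᵢ) = 675/(2350×107×10³) + 725/(750×45×10³) = 2.417×10⁻⁵ mm/N.
Hence P = δ_free / Σ(L/AE) = 1.853/2.417×10⁻⁵ = 76.67 kN (tensile).
σ_{titanium alloy} = P / A = 76670 / 2350 = 32.62 MPa.

σ ≈ 32.6 MPa (tensile)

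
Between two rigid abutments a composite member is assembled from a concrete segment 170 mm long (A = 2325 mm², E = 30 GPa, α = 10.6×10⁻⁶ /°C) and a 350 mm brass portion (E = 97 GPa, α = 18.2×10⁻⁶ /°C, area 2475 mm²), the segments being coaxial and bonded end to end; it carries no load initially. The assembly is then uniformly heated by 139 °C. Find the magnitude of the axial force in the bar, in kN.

Free thermal expansion of the whole bar: Σ αᵢΔT Lᵢ = 10.6×10⁻⁶×139×170 + 18.2×10⁻⁶×139×350 = 1.136 mm.
The walls prevent any net length change, so an axial force P (same in every segment) develops. Compatibility: P · Σ Lᵢ/(AᵢEᵢ) = δ_free.
The series flexibility is Σ Lᵢ/(AᵢEᵢ) = 170/(2325×30×10³) + 350/(2475×97×10³) = 3.895×10⁻⁶ mm/N.
Hence P = δ_free / Σ(L/AE) = 1.136/3.895×10⁻⁶ = 291.6 kN (compressive).

P ≈ 292 kN (compressive)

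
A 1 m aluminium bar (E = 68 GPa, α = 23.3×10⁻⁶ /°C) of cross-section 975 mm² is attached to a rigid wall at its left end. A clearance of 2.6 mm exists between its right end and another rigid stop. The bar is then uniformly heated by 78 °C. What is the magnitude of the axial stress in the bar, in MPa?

σ ≈ 0 MPa

If the wall were absent the bar would grow by αΔT L = 23.3×10⁻⁶ × 78 × 1000 = 1.817 mm.
Since δ_free = 1.82 mm is less than the 2.6 mm gap, the bar never touches the wall. No axial force develops.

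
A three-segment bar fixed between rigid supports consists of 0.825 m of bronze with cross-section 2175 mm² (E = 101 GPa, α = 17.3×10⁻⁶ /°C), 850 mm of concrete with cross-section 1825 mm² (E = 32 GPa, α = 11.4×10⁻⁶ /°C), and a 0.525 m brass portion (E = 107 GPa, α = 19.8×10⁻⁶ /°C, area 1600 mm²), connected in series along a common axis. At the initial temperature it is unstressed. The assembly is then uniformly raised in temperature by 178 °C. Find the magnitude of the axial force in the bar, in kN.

P ≈ 286 kN (compressive)

With the walls removed the bar would change length by δ_free = Σ αᵢΔT Lᵢ = 17.3×10⁻⁶×178×825 + 11.4×10⁻⁶×178×850 + 19.8×10⁻⁶×178×525 = 6.116 mm.
The walls prevent any net length change, so an axial force P (same in every segment) develops. Compatibility: P · Σ Lᵢ/(AᵢEᵢ) = δ_free.
Σ Lᵢ/(AᵢEᵢ) = 825/(2175×101×10³) + 850/(1825×32×10³) + 525/(1600×107×10³) = 2.138×10⁻⁵ mm/N.
P = 6.116 / 2.138×10⁻⁵ = 286100 N = 286.1 kN, compressive.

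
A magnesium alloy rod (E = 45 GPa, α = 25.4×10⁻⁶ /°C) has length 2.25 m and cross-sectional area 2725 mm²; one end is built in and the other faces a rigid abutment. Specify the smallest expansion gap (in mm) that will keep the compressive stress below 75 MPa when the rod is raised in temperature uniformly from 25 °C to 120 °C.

g ≈ 1.68 mm

Free expansion if unrestrained: δ_free = αΔT L = 25.4×10⁻⁶ × 95 × 2250 = 5.429 mm.
A stress of 75 MPa corresponds to the wall pushing the rod back by σL/E = 75×2250/(45×10³) = 3.75 mm.
So the gap has to take up the difference, g_min = δ_free − σL/E = 5.429 − 3.75 = 1.679 mm.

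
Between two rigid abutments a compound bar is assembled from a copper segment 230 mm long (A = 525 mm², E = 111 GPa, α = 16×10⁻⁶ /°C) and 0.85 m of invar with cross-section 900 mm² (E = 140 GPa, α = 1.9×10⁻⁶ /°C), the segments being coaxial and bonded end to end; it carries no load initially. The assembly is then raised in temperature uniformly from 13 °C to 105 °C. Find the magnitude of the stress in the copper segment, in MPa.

With the walls removed the bar would change length by δ_free = Σ αᵢΔT Lᵢ = 16×10⁻⁶×92×230 + 1.9×10⁻⁶×92×850 = 0.4871 mm.
Since the ends are fixed, an axial force P builds up, equal in every segment, with P · Σ Lᵢ/(AᵢEᵢ) = δ_free.
Σ Lᵢ/(AᵢEᵢ) = 230/(525×111×10³) + 850/(900×140×10³) = 1.069×10⁻⁵ mm/N.
So P = 0.4871 / 1.069×10⁻⁵ = 45.56 kN, compressive.
σ_{copper} = P / A = 45560 / 525 = 86.78 MPa.

σ ≈ 86.8 MPa (compressive)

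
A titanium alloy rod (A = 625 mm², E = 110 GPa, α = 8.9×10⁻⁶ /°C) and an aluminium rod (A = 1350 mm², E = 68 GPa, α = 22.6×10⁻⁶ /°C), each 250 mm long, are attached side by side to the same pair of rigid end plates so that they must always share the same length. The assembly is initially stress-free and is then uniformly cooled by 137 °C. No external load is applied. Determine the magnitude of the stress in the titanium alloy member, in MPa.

σ ≈ 118 MPa (compressive)

Equilibrium of a rigid end plate with no external load gives equal and opposite internal forces ±P in the two members. Since α_{aluminium} > α_{titanium alloy}, cooling drives the aluminium into tension and the titanium alloy into compression.
Compatibility of the two members (thermal + elastic change equal): (α₁ − α₂)ΔT = P·[1/(A₁E₁) + 1/(A₂E₂)].
|α₁ − α₂|·ΔT = 13.7×10⁻⁶ × 137 = 0.001877.
1/(A₁E₁) + 1/(A₂E₂) = 1/(625×110×10³) + 1/(1350×68×10³) = 2.544×10⁻⁸ N⁻¹.
P = 0.001877 / 2.544×10⁻⁸ = 73780 N = 73.78 kN.
σ_{titanium alloy} = P/A₁ = 73780/625 = 118.1 MPa, compressive.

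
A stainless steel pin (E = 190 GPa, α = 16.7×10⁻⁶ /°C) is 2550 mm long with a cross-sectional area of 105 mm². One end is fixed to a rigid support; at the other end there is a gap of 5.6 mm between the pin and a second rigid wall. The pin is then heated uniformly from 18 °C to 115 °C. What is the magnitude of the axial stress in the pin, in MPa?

Free thermal elongation = αΔT L = 16.7×10⁻⁶ × 97 × 2550 = 4.131 mm.
Since δ_free = 4.13 mm is less than the 5.6 mm gap, the pin never touches the wall. No axial force develops.

σ ≈ 0 MPa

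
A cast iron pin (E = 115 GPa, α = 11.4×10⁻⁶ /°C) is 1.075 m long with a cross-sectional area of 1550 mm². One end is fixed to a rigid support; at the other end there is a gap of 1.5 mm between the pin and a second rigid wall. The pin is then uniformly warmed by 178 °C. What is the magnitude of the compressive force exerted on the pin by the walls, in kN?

P ≈ 113 kN

Unrestrained expansion: δ_free = αΔT L = 11.4×10⁻⁶ × 178 × 1075 = 2.181 mm.
The gap closes (δ_free > 1.5 mm) and the wall then resists a further 2.181 − 1.5 = 0.6814 mm of expansion.
Compatibility: PL/(AE) = 0.6814 mm, so σ = P/A = E × (0.6814/1075) = 72.89 MPa.
Force on the wall = σA = 72.89 × 1550 mm² = 113 kN.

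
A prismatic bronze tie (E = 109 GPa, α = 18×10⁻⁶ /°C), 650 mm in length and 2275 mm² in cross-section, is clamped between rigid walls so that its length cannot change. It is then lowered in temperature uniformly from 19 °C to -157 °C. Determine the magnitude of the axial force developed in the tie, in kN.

P ≈ 786 kN (tensile)

Full restraint means ε = 0, so the stress is σ = EαΔT = 109×10³ × 18×10⁻⁶ × 176 = 345.3 MPa.
Then P = σA = 345.3 × 2275 mm² = 785.6 kN, tensile.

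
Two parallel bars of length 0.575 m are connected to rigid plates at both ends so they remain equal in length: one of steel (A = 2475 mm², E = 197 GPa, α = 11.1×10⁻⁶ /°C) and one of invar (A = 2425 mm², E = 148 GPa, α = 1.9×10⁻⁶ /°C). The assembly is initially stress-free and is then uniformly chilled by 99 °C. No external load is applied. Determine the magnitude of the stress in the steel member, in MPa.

σ ≈ 76.1 MPa (tensile)

Equilibrium of a rigid end plate with no external load gives equal and opposite internal forces ±P in the two members. Since α_{steel} > α_{invar}, cooling drives the steel into tension and the invar into compression.
Setting the final lengths equal and cancelling L: (α₁ − α₂)ΔT = P/(A₁E₁) + P/(A₂E₂).
|α₁ − α₂|·ΔT = 9.2×10⁻⁶ × 99 = 0.0009108.
1/(A₁E₁) + 1/(A₂E₂) = 1/(2475×197×10³) + 1/(2425×148×10³) = 4.837×10⁻⁹ N⁻¹.
P = 0.0009108 / 4.837×10⁻⁹ = 188300 N = 188.3 kN.
σ_{steel} = P/A₁ = 188300/2475 = 76.08 MPa, tensile.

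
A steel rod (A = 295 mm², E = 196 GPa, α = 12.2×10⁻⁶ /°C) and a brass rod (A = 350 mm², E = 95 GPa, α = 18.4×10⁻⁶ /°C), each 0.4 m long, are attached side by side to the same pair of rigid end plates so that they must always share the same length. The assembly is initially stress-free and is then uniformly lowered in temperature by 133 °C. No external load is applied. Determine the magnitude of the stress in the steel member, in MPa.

Both members must finish at the same length. With the larger α, the brass tends to over-contract; the plates restrain it, putting the brass in tension and the steel in compression. With no external load the two internal forces are equal and opposite, magnitude P.
Compatibility of the two members (thermal + elastic change equal): (α₁ − α₂)ΔT = P·[1/(A₁E₁) + 1/(A₂E₂)].
|α₁ − α₂|·ΔT = 6.2×10⁻⁶ × 133 = 0.0008246.
1/(A₁E₁) + 1/(A₂E₂) = 1/(295×196×10³) + 1/(350×95×10³) = 4.737×10⁻⁸ N⁻¹.
P = 0.0008246 / 4.737×10⁻⁸ = 17410 N = 17.41 kN.
σ_{steel} = P/A₁ = 17410/295 = 59.01 MPa, compressive.

σ ≈ 59 MPa (compressive)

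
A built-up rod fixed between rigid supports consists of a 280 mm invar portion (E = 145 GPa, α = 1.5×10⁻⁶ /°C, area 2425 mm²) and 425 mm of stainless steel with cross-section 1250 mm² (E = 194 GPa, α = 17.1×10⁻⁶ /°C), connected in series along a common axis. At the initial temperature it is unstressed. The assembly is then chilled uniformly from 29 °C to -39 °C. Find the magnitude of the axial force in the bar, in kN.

P ≈ 205 kN (tensile)

If the supports were absent, the total length change would be Σ αᵢΔT Lᵢ = 1.5×10⁻⁶×68×280 + 17.1×10⁻⁶×68×425 = 0.5228 mm.
The rigid supports impose zero overall length change; the single axial force P common to all segments must satisfy P Σ Lᵢ/(AᵢEᵢ) = δ_free.
Σ Lᵢ/(AᵢEᵢ) = 280/(2425×145×10³) + 425/(1250×194×10³) = 2.549×10⁻⁶ mm/N.
So P = 0.5228 / 2.549×10⁻⁶ = 205.1 kN, tensile.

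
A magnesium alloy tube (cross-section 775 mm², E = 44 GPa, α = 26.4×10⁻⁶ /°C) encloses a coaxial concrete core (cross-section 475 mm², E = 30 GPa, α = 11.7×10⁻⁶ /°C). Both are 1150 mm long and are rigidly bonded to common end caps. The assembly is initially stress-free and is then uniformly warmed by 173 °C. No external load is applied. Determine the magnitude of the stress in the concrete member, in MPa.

Equilibrium of a rigid end plate with no external load gives equal and opposite internal forces ±P in the two members. Since α_{magnesium alloy} > α_{concrete}, heating drives the magnesium alloy into compression and the concrete into tension.
Compatibility of the two members (thermal + elastic change equal): (α₁ − α₂)ΔT = P·[1/(A₁E₁) + 1/(A₂E₂)].
|α₁ − α₂|·ΔT = 14.7×10⁻⁶ × 173 = 0.002543.
1/(A₁E₁) + 1/(A₂E₂) = 1/(775×44×10³) + 1/(475×30×10³) = 9.95×10⁻⁸ N⁻¹.
So P = 0.002543 / 9.95×10⁻⁸ = 25.56 kN.
σ_{concrete} = P/A₂ = 25560/475 = 53.81 MPa, tensile.

σ ≈ 53.8 MPa (tensile)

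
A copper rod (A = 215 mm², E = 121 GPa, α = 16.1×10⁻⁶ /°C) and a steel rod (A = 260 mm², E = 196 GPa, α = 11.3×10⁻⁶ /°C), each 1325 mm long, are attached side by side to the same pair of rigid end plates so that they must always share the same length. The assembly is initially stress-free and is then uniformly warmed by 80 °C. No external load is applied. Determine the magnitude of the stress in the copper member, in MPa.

The copper has the larger α, so on heating it would change length more than the steel if both were free. The rigid plates force a common final length, so the copper is put into compression and the steel into tension, with equal and opposite forces P (no external load).
Equating the net (thermal + elastic) strains gives |α₁ − α₂|·ΔT = P·[1/(A₁E₁) + 1/(A₂E₂)].
|α₁ − α₂|·ΔT = 4.8×10⁻⁶ × 80 = 0.000384.
1/(A₁E₁) + 1/(A₂E₂) = 1/(215×121×10³) + 1/(260×196×10³) = 5.806×10⁻⁸ N⁻¹.
So P = 0.000384 / 5.806×10⁻⁸ = 6.614 kN.
σ_{copper} = P/A₁ = 6614/215 = 30.76 MPa, compressive.

σ ≈ 30.8 MPa (compressive)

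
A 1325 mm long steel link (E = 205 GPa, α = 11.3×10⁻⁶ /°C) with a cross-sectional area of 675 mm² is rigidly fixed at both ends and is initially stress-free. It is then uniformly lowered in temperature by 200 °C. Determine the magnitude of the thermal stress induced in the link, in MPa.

With length fixed, the mechanical strain must cancel the thermal strain αΔT = 11.3×10⁻⁶ × 200 = 2260×10⁻⁶.
Hence σ = E·αΔT = 205×10³ × 2260×10⁻⁶ = 463.3 MPa, tensile.

σ ≈ 463 MPa (tensile)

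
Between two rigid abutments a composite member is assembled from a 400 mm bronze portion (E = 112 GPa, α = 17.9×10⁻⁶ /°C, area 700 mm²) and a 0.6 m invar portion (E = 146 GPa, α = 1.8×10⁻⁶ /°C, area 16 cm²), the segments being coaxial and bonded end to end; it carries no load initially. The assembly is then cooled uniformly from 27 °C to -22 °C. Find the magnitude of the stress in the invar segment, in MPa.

σ ≈ 32.9 MPa (tensile)

With the walls removed the bar would change length by δ_free = Σ αᵢΔT Lᵢ = 17.9×10⁻⁶×49×400 + 1.8×10⁻⁶×49×600 = 0.4038 mm.
Since the ends are fixed, an axial force P builds up, equal in every segment, with P · Σ Lᵢ/(AᵢEᵢ) = δ_free.
Σ Lᵢ/(AᵢEᵢ) = 400/(700×112×10³) + 600/(1600×146×10³) = 7.671×10⁻⁶ mm/N.
So P = 0.4038 / 7.671×10⁻⁶ = 52.64 kN, tensile.
σ_{invar} = P / A = 52640 / 1600 = 32.9 MPa.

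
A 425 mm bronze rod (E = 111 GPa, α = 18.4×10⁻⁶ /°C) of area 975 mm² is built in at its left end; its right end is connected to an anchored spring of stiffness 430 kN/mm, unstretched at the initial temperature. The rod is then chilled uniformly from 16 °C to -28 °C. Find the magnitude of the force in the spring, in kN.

The unrestrained thermal change is αΔT L = 18.4×10⁻⁶ × 44 × 425 = 0.3441 mm.
Let P be the tensile force in the spring. The rod extends elastically by PL/(AE) and the spring stretches by P/k; together these equal δ_free.
P [ L/(AE) + 1/k ] = δ_free → P [ 425/(975×111×10³) + 1/(430×10³) ] = 0.3441.
P = 0.3441 / 6.253×10⁻⁶ = 55030 N.

P ≈ 55 kN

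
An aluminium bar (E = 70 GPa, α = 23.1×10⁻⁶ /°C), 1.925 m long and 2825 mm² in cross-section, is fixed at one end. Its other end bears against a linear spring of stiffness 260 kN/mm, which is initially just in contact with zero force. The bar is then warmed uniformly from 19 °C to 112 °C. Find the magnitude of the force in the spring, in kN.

If the spring were absent the bar would lengthen by αΔT L = 23.1×10⁻⁶ × 93 × 1925 = 4.135 mm.
Let P be the compressive force at the spring. The bar shortens elastically by PL/(AE) and the spring compresses by P/k; together these equal δ_free.
P [ L/(AE) + 1/k ] = δ_free → P [ 1925/(2825×70×10³) + 1/(260×10³) ] = 4.135.
P = 4.135 / 1.358×10⁻⁵ = 304500 N.

P ≈ 305 kN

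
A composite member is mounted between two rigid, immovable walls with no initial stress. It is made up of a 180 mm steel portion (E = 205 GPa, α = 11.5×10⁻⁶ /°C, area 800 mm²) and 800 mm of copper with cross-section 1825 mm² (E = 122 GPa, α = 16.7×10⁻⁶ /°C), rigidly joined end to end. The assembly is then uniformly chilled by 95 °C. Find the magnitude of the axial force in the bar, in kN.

P ≈ 313 kN (tensile)

With the walls removed the bar would change length by δ_free = Σ αᵢΔT Lᵢ = 11.5×10⁻⁶×95×180 + 16.7×10⁻⁶×95×800 = 1.466 mm.
The walls prevent any net length change, so an axial force P (same in every segment) develops. Compatibility: P · Σ Lᵢ/(AᵢEᵢ) = δ_free.
The series flexibility is Σ Lᵢ/(AᵢEᵢ) = 180/(800×205×10³) + 800/(1825×122×10³) = 4.691×10⁻⁶ mm/N.
Hence P = δ_free / Σ(L/AE) = 1.466/4.691×10⁻⁶ = 312.5 kN (tensile).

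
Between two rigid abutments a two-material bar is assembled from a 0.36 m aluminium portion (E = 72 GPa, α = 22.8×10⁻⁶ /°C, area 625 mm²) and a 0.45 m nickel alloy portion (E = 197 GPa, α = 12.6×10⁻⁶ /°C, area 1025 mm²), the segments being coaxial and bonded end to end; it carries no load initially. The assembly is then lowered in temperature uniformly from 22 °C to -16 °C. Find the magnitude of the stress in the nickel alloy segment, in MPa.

Free thermal contraction of the whole bar: Σ αᵢΔT Lᵢ = 22.8×10⁻⁶×38×360 + 12.6×10⁻⁶×38×450 = 0.5274 mm.
The rigid supports impose zero overall length change; the single axial force P common to all segments must satisfy P Σ Lᵢ/(AᵢEᵢ) = δ_free.
The series flexibility is Σ Lᵢ/(AᵢEᵢ) = 360/(625×72×10³) + 450/(1025×197×10³) = 1.023×10⁻⁵ mm/N.
P = 0.5274 / 1.023×10⁻⁵ = 51560 N = 51.56 kN, tensile.
σ_{nickel alloy} = P / A = 51560 / 1025 = 50.3 MPa.

σ ≈ 50.3 MPa (tensile)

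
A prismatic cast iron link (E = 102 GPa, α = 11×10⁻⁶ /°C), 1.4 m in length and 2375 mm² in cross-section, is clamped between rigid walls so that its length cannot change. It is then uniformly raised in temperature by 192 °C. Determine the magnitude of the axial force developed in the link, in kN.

P ≈ 512 kN (compressive)

Full restraint means ε = 0, so the stress is σ = EαΔT = 102×10³ × 11×10⁻⁶ × 192 = 215.4 MPa.
P = AEαΔT = 2375 × 102×10³ × 11×10⁻⁶ × 192 = 511.6 kN (compressive).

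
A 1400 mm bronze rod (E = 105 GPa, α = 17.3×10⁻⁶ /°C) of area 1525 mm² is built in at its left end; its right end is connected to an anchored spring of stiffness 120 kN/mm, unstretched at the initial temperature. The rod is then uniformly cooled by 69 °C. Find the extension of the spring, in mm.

δ ≈ 0.816 mm

The unrestrained thermal change is αΔT L = 17.3×10⁻⁶ × 69 × 1400 = 1.671 mm.
With a force P in the spring, the elastic change of the rod is PL/(AE) and that of the spring is P/k; compatibility requires their sum to equal δ_free.
P [ L/(AE) + 1/k ] = δ_free → P [ 1400/(1525×105×10³) + 1/(120×10³) ] = 1.671.
P = 1.671 / 1.708×10⁻⁵ = 97860 N.
Spring extension = P/k = 97860/(120×10³) = 0.8155 mm.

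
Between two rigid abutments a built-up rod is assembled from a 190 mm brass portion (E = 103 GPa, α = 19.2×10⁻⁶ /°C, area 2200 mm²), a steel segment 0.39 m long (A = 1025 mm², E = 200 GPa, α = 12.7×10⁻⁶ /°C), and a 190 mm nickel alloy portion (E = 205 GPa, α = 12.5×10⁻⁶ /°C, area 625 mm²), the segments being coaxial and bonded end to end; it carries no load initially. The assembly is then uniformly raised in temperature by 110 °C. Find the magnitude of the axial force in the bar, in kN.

With the walls removed the bar would change length by δ_free = Σ αᵢΔT Lᵢ = 19.2×10⁻⁶×110×190 + 12.7×10⁻⁶×110×390 + 12.5×10⁻⁶×110×190 = 1.207 mm.
Since the ends are fixed, an axial force P builds up, equal in every segment, with P · Σ Lᵢ/(AᵢEᵢ) = δ_free.
The series flexibility is Σ Lᵢ/(AᵢEᵢ) = 190/(2200×103×10³) + 390/(1025×200×10³) + 190/(625×205×10³) = 4.224×10⁻⁶ mm/N.
So P = 1.207 / 4.224×10⁻⁶ = 285.8 kN, compressive.

P ≈ 286 kN (compressive)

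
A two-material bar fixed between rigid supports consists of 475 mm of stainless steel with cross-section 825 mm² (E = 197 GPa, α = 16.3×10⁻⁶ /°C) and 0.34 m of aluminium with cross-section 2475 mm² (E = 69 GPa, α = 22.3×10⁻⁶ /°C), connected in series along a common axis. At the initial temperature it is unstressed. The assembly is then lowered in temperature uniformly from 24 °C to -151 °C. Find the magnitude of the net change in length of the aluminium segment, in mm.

Free thermal contraction of the whole bar: Σ αᵢΔT Lᵢ = 16.3×10⁻⁶×175×475 + 22.3×10⁻⁶×175×340 = 2.682 mm.
The rigid supports impose zero overall length change; the single axial force P common to all segments must satisfy P Σ Lᵢ/(AᵢEᵢ) = δ_free.
The series flexibility is Σ Lᵢ/(AᵢEᵢ) = 475/(825×197×10³) + 340/(2475×69×10³) = 4.914×10⁻⁶ mm/N.
Hence P = δ_free / Σ(L/AE) = 2.682/4.914×10⁻⁶ = 545.8 kN (tensile).
For the aluminium segment, free thermal change = 22.3×10⁻⁶×175×340 = 1.327 mm and elastic change from P = 545800×340/(2475×69×10³) = 1.087 mm; these oppose, so the net change is 0.24 mm (segment shortens).

|ΔL| ≈ 0.24 mm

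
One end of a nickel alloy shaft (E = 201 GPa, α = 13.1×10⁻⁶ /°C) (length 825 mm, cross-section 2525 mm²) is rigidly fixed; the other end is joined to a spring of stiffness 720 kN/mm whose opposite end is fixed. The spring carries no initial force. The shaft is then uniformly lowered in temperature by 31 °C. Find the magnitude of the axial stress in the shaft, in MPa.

The unrestrained thermal change is αΔT L = 13.1×10⁻⁶ × 31 × 825 = 0.335 mm.
With a force P in the spring, the elastic change of the shaft is PL/(AE) and that of the spring is P/k; compatibility requires their sum to equal δ_free.
P [ L/(AE) + 1/k ] = δ_free → P [ 825/(2525×201×10³) + 1/(720×10³) ] = 0.335.
P = 0.335 / 3.014×10⁻⁶ = 111100 N.
σ = P/A = 111100/2525 = 44.02 MPa.

σ ≈ 44 MPa (tensile)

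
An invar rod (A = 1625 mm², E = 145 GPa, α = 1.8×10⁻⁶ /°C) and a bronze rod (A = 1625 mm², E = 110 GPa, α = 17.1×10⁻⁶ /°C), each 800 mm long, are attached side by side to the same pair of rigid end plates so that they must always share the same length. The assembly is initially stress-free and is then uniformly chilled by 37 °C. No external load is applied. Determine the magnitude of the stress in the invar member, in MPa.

σ ≈ 35.4 MPa (compressive)

Both members must finish at the same length. With the larger α, the bronze tends to over-contract; the plates restrain it, putting the bronze in tension and the invar in compression. With no external load the two internal forces are equal and opposite, magnitude P.
Compatibility of the two members (thermal + elastic change equal): (α₁ − α₂)ΔT = P·[1/(A₁E₁) + 1/(A₂E₂)].
|α₁ − α₂|·ΔT = 15.3×10⁻⁶ × 37 = 0.0005661.
1/(A₁E₁) + 1/(A₂E₂) = 1/(1625×145×10³) + 1/(1625×110×10³) = 9.838×10⁻⁹ N⁻¹.
P = 0.0005661 / 9.838×10⁻⁹ = 57540 N = 57.54 kN.
σ_{invar} = P/A₁ = 57540/1625 = 35.41 MPa, compressive.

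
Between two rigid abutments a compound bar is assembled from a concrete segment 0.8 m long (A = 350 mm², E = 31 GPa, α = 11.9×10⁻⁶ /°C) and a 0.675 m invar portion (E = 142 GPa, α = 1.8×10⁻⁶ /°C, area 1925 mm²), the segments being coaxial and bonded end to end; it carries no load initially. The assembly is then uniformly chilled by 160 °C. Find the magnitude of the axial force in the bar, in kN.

Free thermal contraction of the whole bar: Σ αᵢΔT Lᵢ = 11.9×10⁻⁶×160×800 + 1.8×10⁻⁶×160×675 = 1.718 mm.
The rigid supports impose zero overall length change; the single axial force P common to all segments must satisfy P Σ Lᵢ/(AᵢEᵢ) = δ_free.
Σ Lᵢ/(AᵢEᵢ) = 800/(350×31×10³) + 675/(1925×142×10³) = 7.62×10⁻⁵ mm/N.
P = 1.718 / 7.62×10⁻⁵ = 22540 N = 22.54 kN, tensile.

P ≈ 22.5 kN (tensile)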